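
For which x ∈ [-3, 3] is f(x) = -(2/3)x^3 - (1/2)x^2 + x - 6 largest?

-3

Differentiating, f'(x) = -2x^2 - x + 1; which vanishes at x = -1 and x = 1/2.
Evaluating at the critical points and endpoints: f(-3) = 9/2, f(-1) = -41/6, f(1/2) = -137/24, f(3) = -51/2.
The maximum over the interval is 9/2, attained at x = -3.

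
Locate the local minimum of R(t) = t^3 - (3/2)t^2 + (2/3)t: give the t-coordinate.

Critical points: R'(t) = 3t^2 - 3t + 2/3 vanishes at t = 1/3, 2/3.
R''(t) = 6t - 3. R''(1/3) = -1 < 0 ⇒ local maximum; R''(2/3) = 1 > 0 ⇒ local minimum.
So the local minimum value is R(2/3) = 2/27.

2/3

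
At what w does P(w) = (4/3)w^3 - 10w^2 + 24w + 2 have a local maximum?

2

Critical points: P'(w) = 4w^2 - 20w + 24 vanishes at w = 2, 3.
Since P''(w) = 8w - 20, we get P''(2) = -4 < 0 ⇒ local maximum; P''(3) = 4 > 0 ⇒ local minimum.
Thus P has its local maximum at w = 2, with value 62/3.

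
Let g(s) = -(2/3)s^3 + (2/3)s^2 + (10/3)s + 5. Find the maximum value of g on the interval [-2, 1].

25/3

The derivative is -2s^2 + (4/3)s + 10/3, whose only zero in [-2, 1] is s = -1.
Evaluating at the critical points and endpoints: g(-2) = 19/3, g(-1) = 3, g(1) = 25/3.
So the maximum is g(1) = 25/3.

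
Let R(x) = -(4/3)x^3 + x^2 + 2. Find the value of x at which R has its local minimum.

R'(x) = -4x^2 + 2x = 0 at x = 0, 1/2.
Second-derivative test with R''(x) = -8x + 2: R''(0) = 2 > 0 ⇒ local minimum; R''(1/2) = -2 < 0 ⇒ local maximum.
Thus R has its local minimum at x = 0, with value 2.

0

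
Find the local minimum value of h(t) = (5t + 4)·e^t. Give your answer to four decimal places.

h'(t) = 5·e^t + (5t + 4)·1·e^t = (5t + 9)·e^t. Since e^t > 0, the only critical point is t = -9/5.
h''(-9/5) has the same sign as 5 > 0, so this is a local minimum.
h(-9/5) = (-5)·e^(-9/5) ≈ -0.8265.

-0.8265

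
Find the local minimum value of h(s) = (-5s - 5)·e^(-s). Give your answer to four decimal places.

-5.0000

h'(s) = (-5)·e^(-s) + (-5s - 5)·(-1)·e^(-s) = (5s)·e^(-s). Since e^(-s) > 0, the only critical point is s = 0.
h''(0) has the same sign as 5 > 0, so this is a local minimum.
h(0) = (-5)·e^(0) ≈ -5.0000.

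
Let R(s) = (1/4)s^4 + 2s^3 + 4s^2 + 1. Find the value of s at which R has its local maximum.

R'(s) = s^3 + 6s^2 + 8s = 0 at s = -4, -2, 0.
Since R''(s) = 3s^2 + 12s + 8, we get R''(-4) = 8 > 0 ⇒ local minimum; R''(-2) = -4 < 0 ⇒ local maximum; R''(0) = 8 > 0 ⇒ local minimum.
So the local maximum value is R(-2) = 5.

-2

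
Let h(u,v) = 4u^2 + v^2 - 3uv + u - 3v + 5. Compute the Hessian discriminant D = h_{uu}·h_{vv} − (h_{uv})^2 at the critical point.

7

∂h/∂u = 8u - 3v + 1 = 0 and ∂h/∂v = -3u + 2v - 3 = 0, so (u, v) = (1, 3).
The Hessian has h_{uu} = 8, h_{vv} = 2, h_{uv} = -3, giving D = 7 > 0 with h_{uu} > 0, so the point is a local minimum.
D = (8)·(2) − (-3)^2 = 7.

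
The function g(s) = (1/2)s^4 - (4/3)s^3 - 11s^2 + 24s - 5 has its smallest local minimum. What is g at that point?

-199/2

g'(s) = 2s^3 - 4s^2 - 22s + 24 = 0 at s = -3, 1, 4.
g''(s) = 6s^2 - 8s - 22. g''(-3) = 56 > 0 ⇒ local minimum; g''(1) = -24 < 0 ⇒ local maximum; g''(4) = 42 > 0 ⇒ local minimum.
Thus g has its smallest local minimum at s = -3, with value -199/2.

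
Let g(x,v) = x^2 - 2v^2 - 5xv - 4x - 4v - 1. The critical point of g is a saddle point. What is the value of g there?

31/33

∂g/∂x = 2x - 5v - 4 = 0 and ∂g/∂v = -5x - 4v - 4 = 0, so (x, v) = (-4/33, -28/33).
The Hessian has g_{xx} = 2, g_{vv} = -4, g_{xv} = -5, giving D = -33 < 0, so the point is a saddle point.
g(-4/33, -28/33) = 31/33.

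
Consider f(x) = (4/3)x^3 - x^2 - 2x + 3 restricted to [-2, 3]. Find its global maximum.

f'(x) = 4x^2 - 2x - 2, which vanishes at x = -1/2 and x = 1.
Evaluating at the critical points and endpoints: f(-2) = -23/3; f(-1/2) = 43/12; f(1) = 4/3; f(3) = 24.
So the maximum is f(3) = 24.

24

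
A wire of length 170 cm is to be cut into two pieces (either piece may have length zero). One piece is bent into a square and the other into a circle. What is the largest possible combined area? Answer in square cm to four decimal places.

Let x be the length used for the square. Square side x/4; circle radius (170−x)/(2π).
A(x) = (x/4)² + π·((170−x)/(2π))² = x²/16 + (170−x)²/(4π) for 0 ≤ x ≤ 170. A'(x) = x/8 − (170−x)/(2π) = 0 gives x = 4·170/(π+4) ≈ 95.2169.
A'' > 0, so the interior critical point is a minimum; the maximum is at an endpoint. A(0) = 2299.7889 and A(170) = 1806.2500, so the largest area is 2299.7889.

2299.7889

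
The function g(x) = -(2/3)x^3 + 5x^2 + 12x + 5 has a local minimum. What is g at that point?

Critical points: g'(x) = -2x^2 + 10x + 12 vanishes at x = -1, 6.
g''(x) = -4x + 10. g''(-1) = 14 > 0 ⇒ local minimum; g''(6) = -14 < 0 ⇒ local maximum.
Thus g has its local minimum at x = -1, with value -4/3.

-4/3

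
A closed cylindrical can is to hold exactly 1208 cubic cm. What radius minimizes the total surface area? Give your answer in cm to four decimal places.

With radius r and height h, πr²h = 1208 so h = 1208/(πr²), and S(r) = 2πr² + 2πrh = 2πr² + 2·1208/r.
S'(r) = 4πr − 2·1208/r² = 0 ⇒ r³ = 1208/(2π), so r ≈ 5.7716 and h = 2r ≈ 11.5432.
S''(r) = 4π + 4·1208/r³ > 0, so this is the minimum; S ≈ 627.9029.

5.7716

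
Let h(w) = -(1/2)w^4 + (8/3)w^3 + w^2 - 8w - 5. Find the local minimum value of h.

Critical points: h'(w) = -2w^3 + 8w^2 + 2w - 8 vanishes at w = -1, 1, 4.
h''(w) = -6w^2 + 16w + 2. h''(-1) = -20 < 0 ⇒ local maximum; h''(1) = 12 > 0 ⇒ local minimum; h''(4) = -30 < 0 ⇒ local maximum.
Thus h has its local minimum at w = 1, with value -59/6.

-59/6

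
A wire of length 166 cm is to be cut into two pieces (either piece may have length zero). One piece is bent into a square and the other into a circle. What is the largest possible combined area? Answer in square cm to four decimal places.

Let x be the length used for the square. Square side x/4; circle radius (166−x)/(2π).
A(x) = (x/4)² + π·((166−x)/(2π))² = x²/16 + (166−x)²/(4π) for 0 ≤ x ≤ 166. A'(x) = x/8 − (166−x)/(2π) = 0 gives x = 4·166/(π+4) ≈ 92.9765.
A'' > 0, so the interior critical point is a minimum; the maximum is at an endpoint. A(0) = 2192.8368 and A(166) = 1722.2500, so the largest area is 2192.8368.

2192.8368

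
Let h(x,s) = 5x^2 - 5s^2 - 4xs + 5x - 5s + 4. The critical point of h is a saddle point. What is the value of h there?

91/29

∂h/∂x = 10x - 4s + 5 = 0 and ∂h/∂s = -4x - 10s - 5 = 0, so (x, s) = (-35/58, -15/58).
The Hessian has h_{xx} = 10, h_{ss} = -10, h_{xs} = -4, giving D = -116 < 0, so the point is a saddle point.
h(-35/58, -15/58) = 91/29.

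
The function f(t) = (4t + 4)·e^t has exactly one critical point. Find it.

-2

Differentiating with the product rule gives f'(t) = (4t + 8)·e^t. Since e^t > 0, the only critical point is t = -2.
f''(-2) has the same sign as 4 > 0, so this is a local minimum.
f(-2) = (-4)·e^(-2) ≈ -0.5413.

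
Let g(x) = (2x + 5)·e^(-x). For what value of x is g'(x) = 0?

-3/2

g'(x) = 2·e^(-x) + (2x + 5)·(-1)·e^(-x) = (-2x - 3)·e^(-x). Since e^(-x) > 0, the only critical point is x = -3/2.
g''(-3/2) has the same sign as -2 < 0, so this is a local maximum.
g(-3/2) = (2)·e^(3/2) ≈ 8.9634.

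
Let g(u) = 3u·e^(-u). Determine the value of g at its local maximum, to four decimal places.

By the product rule, g'(u) = (-3u + 3)·e^(-u). Since e^(-u) > 0, the only critical point is u = 1.
g''(1) has the same sign as -3 < 0, so this is a local maximum.
g(1) = (3)·e^(-1) ≈ 1.1036.

1.1036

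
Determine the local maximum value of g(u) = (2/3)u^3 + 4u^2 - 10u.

Critical points: g'(u) = 2u^2 + 8u - 10 vanishes at u = -5, 1.
Since g''(u) = 4u + 8, we get g''(-5) = -12 < 0 ⇒ local maximum; g''(1) = 12 > 0 ⇒ local minimum.
Thus g has its local maximum at u = -5, with value 200/3.

200/3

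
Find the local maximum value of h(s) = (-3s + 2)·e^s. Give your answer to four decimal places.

Differentiating with the product rule gives h'(s) = (-3s - 1)·e^s. Since e^s > 0, the only critical point is s = -1/3.
h''(-1/3) has the same sign as -3 < 0, so this is a local maximum.
h(-1/3) = (3)·e^(-1/3) ≈ 2.1496.

2.1496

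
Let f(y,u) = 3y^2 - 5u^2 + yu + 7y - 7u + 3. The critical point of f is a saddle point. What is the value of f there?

134/61

∂f/∂y = 6y + u + 7 = 0 and ∂f/∂u = y - 10u - 7 = 0, so (y, u) = (-63/61, -49/61).
The Hessian has f_{yy} = 6, f_{uu} = -10, f_{yu} = 1, giving D = -61 < 0, so the point is a saddle point.
f(-63/61, -49/61) = 134/61.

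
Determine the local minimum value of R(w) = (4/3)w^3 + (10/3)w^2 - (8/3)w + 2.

Critical points: R'(w) = 4w^2 + (20/3)w - 8/3 vanishes at w = -2, 1/3.
R''(w) = 8w + 20/3. R''(-2) = -28/3 < 0 ⇒ local maximum; R''(1/3) = 28/3 > 0 ⇒ local minimum.
The local minimum is R(1/3) = 124/81.

124/81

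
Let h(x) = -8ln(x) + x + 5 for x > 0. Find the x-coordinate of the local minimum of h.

h'(x) = -8/x + 1 = 0 gives x = 8.
h''(x) = 8/x², which is positive for x > 0, so this is a local minimum.
h(8) = -8·ln(8) + 8 + 5 ≈ -3.6355.

8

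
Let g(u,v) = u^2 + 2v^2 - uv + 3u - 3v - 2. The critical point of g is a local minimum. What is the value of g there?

∂g/∂u = 2u - v + 3 = 0 and ∂g/∂v = -u + 4v - 3 = 0, so (u, v) = (-9/7, 3/7).
The Hessian has g_{uu} = 2, g_{vv} = 4, g_{uv} = -1, giving D = 7 > 0 with g_{uu} > 0, so the point is a local minimum.
g(-9/7, 3/7) = -32/7.

-32/7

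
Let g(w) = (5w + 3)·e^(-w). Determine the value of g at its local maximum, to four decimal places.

By the product rule, g'(w) = (-5w + 2)·e^(-w). Since e^(-w) > 0, the only critical point is w = 2/5.
g''(2/5) has the same sign as -5 < 0, so this is a local maximum.
g(2/5) = (5)·e^(-2/5) ≈ 3.3516.

3.3516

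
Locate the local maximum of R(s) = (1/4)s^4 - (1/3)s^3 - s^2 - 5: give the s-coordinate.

R'(s) = s^3 - s^2 - 2s. Setting R'(s) = 0 gives s ∈ {-1, 0, 2}.
Second-derivative test with R''(s) = 3s^2 - 2s - 2: R''(-1) = 3 > 0 ⇒ local minimum; R''(0) = -2 < 0 ⇒ local maximum; R''(2) = 6 > 0 ⇒ local minimum.
So the local maximum value is R(0) = -5.

0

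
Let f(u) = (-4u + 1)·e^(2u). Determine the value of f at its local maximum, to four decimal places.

By the product rule, f'(u) = (-8u - 2)·e^(2u). Since e^(2u) > 0, the only critical point is u = -1/4.
f''(-1/4) has the same sign as -8 < 0, so this is a local maximum.
f(-1/4) = (2)·e^(-1/2) ≈ 1.2131.

1.2131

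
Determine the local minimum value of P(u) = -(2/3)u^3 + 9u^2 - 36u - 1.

-46

P'(u) = -2u^2 + 18u - 36 = 0 at u = 3, 6.
Since P''(u) = -4u + 18, we get P''(3) = 6 > 0 ⇒ local minimum; P''(6) = -6 < 0 ⇒ local maximum.
The local minimum is P(3) = -46.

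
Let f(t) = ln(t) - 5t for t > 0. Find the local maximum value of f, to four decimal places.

f'(t) = 1/t − 5 = 0 gives t = 1/5.
f''(t) = -1/t², which is negative for t > 0, so this is a local maximum.
f(1/5) = 1·ln(1/5) - 1 ≈ -2.6094.

-2.6094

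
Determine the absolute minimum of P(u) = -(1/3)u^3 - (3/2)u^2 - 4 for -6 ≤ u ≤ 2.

P'(u) = -u^2 - 3u, which vanishes at u = -3 and u = 0.
Evaluating at the critical points and endpoints: P(-6) = 14; P(-3) = -17/2; P(0) = -4; P(2) = -38/3.
Hence the absolute minimum is -38/3 at u = 2.

-38/3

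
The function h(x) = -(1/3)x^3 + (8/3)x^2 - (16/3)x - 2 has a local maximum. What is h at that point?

h'(x) = -x^2 + (16/3)x - 16/3. Setting h'(x) = 0 gives x ∈ {4/3, 4}.
h''(x) = -2x + 16/3. h''(4/3) = 8/3 > 0 ⇒ local minimum; h''(4) = -8/3 < 0 ⇒ local maximum.
So the local maximum value is h(4) = -2.

-2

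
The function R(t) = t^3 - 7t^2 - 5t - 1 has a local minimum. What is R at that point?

-76

Critical points: R'(t) = 3t^2 - 14t - 5 vanishes at t = -1/3, 5.
Second-derivative test with R''(t) = 6t - 14: R''(-1/3) = -16 < 0 ⇒ local maximum; R''(5) = 16 > 0 ⇒ local minimum.
So the local minimum value is R(5) = -76.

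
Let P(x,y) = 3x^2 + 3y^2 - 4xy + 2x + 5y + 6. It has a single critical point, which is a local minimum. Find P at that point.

-7/20

∂P/∂x = 6x - 4y + 2 = 0 and ∂P/∂y = -4x + 6y + 5 = 0, so (x, y) = (-8/5, -19/10).
The Hessian has P_{xx} = 6, P_{yy} = 6, P_{xy} = -4, giving D = 20 > 0 with P_{xx} > 0, so the point is a local minimum.
P(-8/5, -19/10) = -7/20.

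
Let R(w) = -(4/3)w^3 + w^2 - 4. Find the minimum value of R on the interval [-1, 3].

Differentiating, R'(w) = -4w^2 + 2w; which vanishes at w = 0 and w = 1/2.
Evaluating at the critical points and endpoints: R(-1) = -5/3,  R(0) = -4,  R(1/2) = -47/12,  R(3) = -31.
The minimum over the interval is -31, attained at w = 3.

-31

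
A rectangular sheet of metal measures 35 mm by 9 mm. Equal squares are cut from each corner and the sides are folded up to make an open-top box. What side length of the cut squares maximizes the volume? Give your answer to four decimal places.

2.0866

With cut size x, the volume is V(x) = x(35 − 2x)(9 − 2x) for 0 < x < 4.5.
V'(x) = 12x^2 − 176x + 315. Setting V'(x) = 0 gives x ≈ 2.0866 (the root in (0, 4.5)).
V''(x) = 24x − 176 is negative there, so this is the maximum; V ≈ 310.4752.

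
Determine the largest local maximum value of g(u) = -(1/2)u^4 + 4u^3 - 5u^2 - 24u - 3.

23/2

g'(u) = -2u^3 + 12u^2 - 10u - 24 = 0 at u = -1, 3, 4.
Second-derivative test with g''(u) = -6u^2 + 24u - 10: g''(-1) = -40 < 0 ⇒ local maximum; g''(3) = 8 > 0 ⇒ local minimum; g''(4) = -10 < 0 ⇒ local maximum.
The largest local maximum is g(-1) = 23/2.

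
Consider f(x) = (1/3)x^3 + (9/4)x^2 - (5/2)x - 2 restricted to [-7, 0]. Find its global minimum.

-2

Differentiating, f'(x) = x^2 + (9/2)x - 5/2; whose only zero in [-7, 0] is x = -5.
Compare values at every candidate in [-7, 0]: f(-7) = 137/12, f(-5) = 301/12, f(0) = -2.
So the minimum is f(0) = -2.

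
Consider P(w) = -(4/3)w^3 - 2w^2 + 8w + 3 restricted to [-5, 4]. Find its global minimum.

P'(w) = -4w^2 - 4w + 8, which vanishes at w = -2 and w = 1.
Evaluating at the critical points and endpoints: P(-5) = 239/3,  P(-2) = -31/3,  P(1) = 23/3,  P(4) = -247/3.
So the minimum is P(4) = -247/3.

-247/3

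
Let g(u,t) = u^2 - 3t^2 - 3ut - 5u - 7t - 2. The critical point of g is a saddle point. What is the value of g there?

∂g/∂u = 2u - 3t - 5 = 0 and ∂g/∂t = -3u - 6t - 7 = 0, so (u, t) = (3/7, -29/21).
The Hessian has g_{uu} = 2, g_{tt} = -6, g_{ut} = -3, giving D = -21 < 0, so the point is a saddle point.
g(3/7, -29/21) = 37/21.

37/21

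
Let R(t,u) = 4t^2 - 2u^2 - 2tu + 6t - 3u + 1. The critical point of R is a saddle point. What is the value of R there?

∂R/∂t = 8t - 2u + 6 = 0 and ∂R/∂u = -2t - 4u - 3 = 0, so (t, u) = (-5/6, -1/3).
The Hessian has R_{tt} = 8, R_{uu} = -4, R_{tu} = -2, giving D = -36 < 0, so the point is a saddle point.
R(-5/6, -1/3) = -1.

-1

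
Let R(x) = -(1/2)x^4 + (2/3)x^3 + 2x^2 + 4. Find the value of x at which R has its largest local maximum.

R'(x) = -2x^3 + 2x^2 + 4x. Setting R'(x) = 0 gives x ∈ {-1, 0, 2}.
Second-derivative test with R''(x) = -6x^2 + 4x + 4: R''(-1) = -6 < 0 ⇒ local maximum; R''(0) = 4 > 0 ⇒ local minimum; R''(2) = -12 < 0 ⇒ local maximum.
So the largest local maximum value is R(2) = 28/3.

2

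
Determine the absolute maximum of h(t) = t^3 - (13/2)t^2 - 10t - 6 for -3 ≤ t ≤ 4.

-68/27

h'(t) = 3t^2 - 13t - 10, whose only zero in [-3, 4] is t = -2/3.
Compare values at every candidate in [-3, 4]: h(-3) = -123/2, h(-2/3) = -68/27, h(4) = -86.
So the maximum is h(-2/3) = -68/27.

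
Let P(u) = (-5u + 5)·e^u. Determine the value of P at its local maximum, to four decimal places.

5.0000

P'(u) = (-5)·e^u + (-5u + 5)·1·e^u = (-5u)·e^u. Since e^u > 0, the only critical point is u = 0.
P''(0) has the same sign as -5 < 0, so this is a local maximum.
P(0) = (5)·e^(0) ≈ 5.0000.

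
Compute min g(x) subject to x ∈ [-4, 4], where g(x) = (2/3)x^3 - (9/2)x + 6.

The derivative is 2x^2 - 9/2, which vanishes at x = -3/2 and x = 3/2.
Candidates: g(-4) = -56/3, g(-3/2) = 21/2, g(3/2) = 3/2, g(4) = 92/3.
Hence the absolute minimum is -56/3 at x = -4.

-56/3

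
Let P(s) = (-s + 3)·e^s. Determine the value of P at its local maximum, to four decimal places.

7.3891

Differentiating with the product rule gives P'(s) = (-s + 2)·e^s. Since e^s > 0, the only critical point is s = 2.
P''(2) has the same sign as -1 < 0, so this is a local maximum.
P(2) = (1)·e^(2) ≈ 7.3891.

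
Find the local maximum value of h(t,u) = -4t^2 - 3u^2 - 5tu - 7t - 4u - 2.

∂h/∂t = -8t - 5u - 7 = 0 and ∂h/∂u = -5t - 6u - 4 = 0, so (t, u) = (-22/23, 3/23).
The Hessian has h_{tt} = -8, h_{uu} = -6, h_{tu} = -5, giving D = 23 > 0 with h_{tt} < 0, so the point is a local maximum.
h(-22/23, 3/23) = 25/23.

25/23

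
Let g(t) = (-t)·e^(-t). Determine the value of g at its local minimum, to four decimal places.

-0.3679

By the product rule, g'(t) = (t - 1)·e^(-t). Since e^(-t) > 0, the only critical point is t = 1.
g''(1) has the same sign as 1 > 0, so this is a local minimum.
g(1) = (-1)·e^(-1) ≈ -0.3679.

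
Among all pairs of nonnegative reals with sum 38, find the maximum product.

361

With x + y = 38, the product is P(x) = x(38 − x).
P'(x) = 38 − 2x = 0 gives x = 19; P'' = −2 < 0, so this is the maximum.
P = 19·19 = 361.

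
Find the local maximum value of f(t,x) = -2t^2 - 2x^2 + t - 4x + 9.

89/8

∂f/∂t = -4t + 1 = 0 and ∂f/∂x = -4x - 4 = 0, so (t, x) = (1/4, -1).
The Hessian has f_{tt} = -4, f_{xx} = -4, f_{tx} = 0, giving D = 16 > 0 with f_{tt} < 0, so the point is a local maximum.
f(1/4, -1) = 89/8.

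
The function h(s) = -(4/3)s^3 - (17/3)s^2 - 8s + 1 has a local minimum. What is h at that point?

h'(s) = -4s^2 - (34/3)s - 8. Setting h'(s) = 0 gives s ∈ {-3/2, -4/3}.
Second-derivative test with h''(s) = -8s - 34/3: h''(-3/2) = 2/3 > 0 ⇒ local minimum; h''(-4/3) = -2/3 < 0 ⇒ local maximum.
The local minimum is h(-3/2) = 19/4.

19/4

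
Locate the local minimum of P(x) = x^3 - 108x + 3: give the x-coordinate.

P'(x) = 3x^2 - 108 = 0 at x = -6, 6.
P''(x) = 6x. P''(-6) = -36 < 0 ⇒ local maximum; P''(6) = 36 > 0 ⇒ local minimum.
The local minimum is P(6) = -429.

6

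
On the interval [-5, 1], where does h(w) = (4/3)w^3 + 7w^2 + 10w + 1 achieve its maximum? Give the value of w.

The derivative is 4w^2 + 14w + 10, which vanishes at w = -5/2 and w = -1.
Evaluating at the critical points and endpoints: h(-5) = -122/3; h(-5/2) = -13/12; h(-1) = -10/3; h(1) = 58/3.
The maximum over the interval is 58/3, attained at w = 1.

1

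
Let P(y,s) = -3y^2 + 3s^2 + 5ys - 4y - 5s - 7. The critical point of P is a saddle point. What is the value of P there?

-554/61

∂P/∂y = -6y + 5s - 4 = 0 and ∂P/∂s = 5y + 6s - 5 = 0, so (y, s) = (1/61, 50/61).
The Hessian has P_{yy} = -6, P_{ss} = 6, P_{ys} = 5, giving D = -61 < 0, so the point is a saddle point.
P(1/61, 50/61) = -554/61.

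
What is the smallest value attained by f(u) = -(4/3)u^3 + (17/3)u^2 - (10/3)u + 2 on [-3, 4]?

-6

Differentiating, f'(u) = -4u^2 + (34/3)u - 10/3; which vanishes at u = 1/3 and u = 5/2.
Candidates: f(-3) = 99; f(1/3) = 119/81; f(5/2) = 33/4; f(4) = -6.
So the minimum is f(4) = -6.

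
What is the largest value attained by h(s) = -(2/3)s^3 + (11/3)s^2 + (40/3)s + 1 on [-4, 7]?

The derivative is -2s^2 + (22/3)s + 40/3, which vanishes at s = -4/3 and s = 5.
Candidates: h(-4) = 49; h(-4/3) = -703/81; h(5) = 76; h(7) = 136/3.
So the maximum is h(5) = 76.

76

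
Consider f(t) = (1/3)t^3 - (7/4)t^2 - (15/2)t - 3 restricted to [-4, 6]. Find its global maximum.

f'(t) = t^2 - (7/2)t - 15/2, which vanishes at t = -3/2 and t = 5.
Evaluating at the critical points and endpoints: f(-4) = -67/3, f(-3/2) = 51/16, f(5) = -511/12, f(6) = -39.
So the maximum is f(-3/2) = 51/16.

51/16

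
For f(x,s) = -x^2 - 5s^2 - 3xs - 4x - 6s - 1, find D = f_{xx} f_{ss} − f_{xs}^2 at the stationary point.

∂f/∂x = -2x - 3s - 4 = 0 and ∂f/∂s = -3x - 10s - 6 = 0, so (x, s) = (-2, 0).
The Hessian has f_{xx} = -2, f_{ss} = -10, f_{xs} = -3, giving D = 11 > 0 with f_{xx} < 0, so the point is a local maximum.
D = (-2)·(-10) − (-3)^2 = 11.

11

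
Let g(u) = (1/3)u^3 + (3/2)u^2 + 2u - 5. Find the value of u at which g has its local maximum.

-2

Critical points: g'(u) = u^2 + 3u + 2 vanishes at u = -2, -1.
Since g''(u) = 2u + 3, we get g''(-2) = -1 < 0 ⇒ local maximum; g''(-1) = 1 > 0 ⇒ local minimum.
The local maximum is g(-2) = -17/3.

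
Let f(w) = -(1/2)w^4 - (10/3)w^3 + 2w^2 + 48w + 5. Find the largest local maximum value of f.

f'(w) = -2w^3 - 10w^2 + 4w + 48. Setting f'(w) = 0 gives w ∈ {-4, -3, 2}.
Since f''(w) = -6w^2 - 20w + 4, we get f''(-4) = -12 < 0 ⇒ local maximum; f''(-3) = 10 > 0 ⇒ local minimum; f''(2) = -60 < 0 ⇒ local maximum.
The largest local maximum is f(2) = 223/3.

223/3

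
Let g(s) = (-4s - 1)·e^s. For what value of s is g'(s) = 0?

-5/4

g'(s) = (-4)·e^s + (-4s - 1)·1·e^s = (-4s - 5)·e^s. Since e^s > 0, the only critical point is s = -5/4.
g''(-5/4) has the same sign as -4 < 0, so this is a local maximum.
g(-5/4) = (4)·e^(-5/4) ≈ 1.1460.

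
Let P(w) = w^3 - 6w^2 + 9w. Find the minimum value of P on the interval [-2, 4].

-50

The derivative is 3w^2 - 12w + 9, which vanishes at w = 1 and w = 3.
Evaluating at the critical points and endpoints: P(-2) = -50; P(1) = 4; P(3) = 0; P(4) = 4.
So the minimum is P(-2) = -50.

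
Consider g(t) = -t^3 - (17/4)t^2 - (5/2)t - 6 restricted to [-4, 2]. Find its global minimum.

-36

Differentiating, g'(t) = -3t^2 - (17/2)t - 5/2; which vanishes at t = -5/2 and t = -1/3.
Candidates: g(-4) = 0, g(-5/2) = -171/16, g(-1/3) = -605/108, g(2) = -36.
Hence the absolute minimum is -36 at t = 2.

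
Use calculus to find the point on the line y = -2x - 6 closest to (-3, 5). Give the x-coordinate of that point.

-5

Minimize D(x)^2 = (x + 3)^2 + (-2x - 11)^2.
d/dx[D^2] = 2(x + 3) + 2·(-2)·(-2x - 11) = 0 ⇒ x = -5.
Then y = 4 and the distance is √(5) ≈ 2.2361.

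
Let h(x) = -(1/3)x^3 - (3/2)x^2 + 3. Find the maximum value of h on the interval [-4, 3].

h'(x) = -x^2 - 3x, which vanishes at x = -3 and x = 0.
Candidates: h(-4) = 1/3,  h(-3) = -3/2,  h(0) = 3,  h(3) = -39/2.
So the maximum is h(0) = 3.

3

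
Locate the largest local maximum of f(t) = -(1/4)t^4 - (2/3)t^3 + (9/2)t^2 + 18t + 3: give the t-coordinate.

f'(t) = -t^3 - 2t^2 + 9t + 18. Setting f'(t) = 0 gives t ∈ {-3, -2, 3}.
Since f''(t) = -3t^2 - 4t + 9, we get f''(-3) = -6 < 0 ⇒ local maximum; f''(-2) = 5 > 0 ⇒ local minimum; f''(3) = -30 < 0 ⇒ local maximum.
So the largest local maximum value is f(3) = 237/4.

3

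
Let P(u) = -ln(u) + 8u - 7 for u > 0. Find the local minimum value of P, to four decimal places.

P'(u) = -1/u + 8 = 0 gives u = 1/8.
P''(u) = 1/u², which is positive for u > 0, so this is a local minimum.
P(1/8) = -1·ln(1/8) + 1 - 7 ≈ -3.9206.

-3.9206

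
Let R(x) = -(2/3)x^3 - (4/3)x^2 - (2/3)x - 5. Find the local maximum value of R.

Critical points: R'(x) = -2x^2 - (8/3)x - 2/3 vanishes at x = -1, -1/3.
Since R''(x) = -4x - 8/3, we get R''(-1) = 4/3 > 0 ⇒ local minimum; R''(-1/3) = -4/3 < 0 ⇒ local maximum.
So the local maximum value is R(-1/3) = -397/81.

-397/81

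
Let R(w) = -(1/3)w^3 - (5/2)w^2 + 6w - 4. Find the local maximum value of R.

R'(w) = -w^2 - 5w + 6 = 0 at w = -6, 1.
Second-derivative test with R''(w) = -2w - 5: R''(-6) = 7 > 0 ⇒ local minimum; R''(1) = -7 < 0 ⇒ local maximum.
Thus R has its local maximum at w = 1, with value -5/6.

-5/6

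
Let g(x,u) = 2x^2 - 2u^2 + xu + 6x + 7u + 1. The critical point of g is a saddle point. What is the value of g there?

∂g/∂x = 4x + u + 6 = 0 and ∂g/∂u = x - 4u + 7 = 0, so (x, u) = (-31/17, 22/17).
The Hessian has g_{xx} = 4, g_{uu} = -4, g_{xu} = 1, giving D = -17 < 0, so the point is a saddle point.
g(-31/17, 22/17) = 1/17.

1/17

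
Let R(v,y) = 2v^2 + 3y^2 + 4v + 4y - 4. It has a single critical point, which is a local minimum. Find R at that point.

-22/3

∂R/∂v = 4v + 4 = 0 and ∂R/∂y = 6y + 4 = 0, so (v, y) = (-1, -2/3).
The Hessian has R_{vv} = 4, R_{yy} = 6, R_{vy} = 0, giving D = 24 > 0 with R_{vv} > 0, so the point is a local minimum.
R(-1, -2/3) = -22/3.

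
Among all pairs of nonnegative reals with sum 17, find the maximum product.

289/4

With x + y = 17, the product is P(x) = x(17 − x).
P'(x) = 17 − 2x = 0 gives x = 17/2; P'' = −2 < 0, so this is the maximum.
P = 17/2·17/2 = 289/4.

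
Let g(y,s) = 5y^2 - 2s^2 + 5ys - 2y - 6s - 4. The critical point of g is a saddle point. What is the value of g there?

∂g/∂y = 10y + 5s - 2 = 0 and ∂g/∂s = 5y - 4s - 6 = 0, so (y, s) = (38/65, -10/13).
The Hessian has g_{yy} = 10, g_{ss} = -4, g_{ys} = 5, giving D = -65 < 0, so the point is a saddle point.
g(38/65, -10/13) = -148/65.

-148/65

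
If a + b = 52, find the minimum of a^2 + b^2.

1352

With a + b = 52, a^2 + b^2 = a^2 + (52 − a)^2.
The derivative 2a − 2(52 − a) = 4a − 104 vanishes at a = 26; second derivative 4 > 0, a minimum.
The minimum is 2·(26)^2 = 1352.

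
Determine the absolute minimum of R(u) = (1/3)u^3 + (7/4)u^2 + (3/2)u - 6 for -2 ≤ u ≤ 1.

-305/48

R'(u) = u^2 + (7/2)u + 3/2, whose only zero in [-2, 1] is u = -1/2.
Candidates: R(-2) = -14/3, R(-1/2) = -305/48, R(1) = -29/12.
So the minimum is R(-1/2) = -305/48.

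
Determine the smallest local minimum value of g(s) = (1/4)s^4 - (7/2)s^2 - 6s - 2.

g'(s) = s^3 - 7s - 6 = 0 at s = -2, -1, 3.
g''(s) = 3s^2 - 7. g''(-2) = 5 > 0 ⇒ local minimum; g''(-1) = -4 < 0 ⇒ local maximum; g''(3) = 20 > 0 ⇒ local minimum.
The smallest local minimum is g(3) = -125/4.

-125/4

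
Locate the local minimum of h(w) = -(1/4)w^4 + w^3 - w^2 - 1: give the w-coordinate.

1

h'(w) = -w^3 + 3w^2 - 2w = 0 at w = 0, 1, 2.
Since h''(w) = -3w^2 + 6w - 2, we get h''(0) = -2 < 0 ⇒ local maximum; h''(1) = 1 > 0 ⇒ local minimum; h''(2) = -2 < 0 ⇒ local maximum.
The local minimum is h(1) = -5/4.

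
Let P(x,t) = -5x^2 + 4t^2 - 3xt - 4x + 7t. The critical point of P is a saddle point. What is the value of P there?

-265/89

∂P/∂x = -10x - 3t - 4 = 0 and ∂P/∂t = -3x + 8t + 7 = 0, so (x, t) = (-11/89, -82/89).
The Hessian has P_{xx} = -10, P_{tt} = 8, P_{xt} = -3, giving D = -89 < 0, so the point is a saddle point.
P(-11/89, -82/89) = -265/89.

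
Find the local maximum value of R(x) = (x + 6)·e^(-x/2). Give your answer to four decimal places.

By the product rule, R'(x) = (-(1/2)x - 2)·e^(-x/2). Since e^(-x/2) > 0, the only critical point is x = -4.
R''(-4) has the same sign as -1/2 < 0, so this is a local maximum.
R(-4) = (2)·e^(2) ≈ 14.7781.

14.7781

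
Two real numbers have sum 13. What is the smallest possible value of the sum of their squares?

With a + b = 13, a^2 + b^2 = a^2 + (13 − a)^2.
The derivative 2a − 2(13 − a) = 4a − 26 vanishes at a = 13/2; second derivative 4 > 0, a minimum.
The minimum is 2·(13/2)^2 = 169/2.

169/2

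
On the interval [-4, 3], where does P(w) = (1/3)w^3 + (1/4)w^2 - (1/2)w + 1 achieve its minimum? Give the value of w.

-4

Differentiating, P'(w) = w^2 + (1/2)w - 1/2; which vanishes at w = -1 and w = 1/2.
Evaluating at the critical points and endpoints: P(-4) = -43/3, P(-1) = 17/12, P(1/2) = 41/48, P(3) = 43/4.
The minimum over the interval is -43/3, attained at w = -4.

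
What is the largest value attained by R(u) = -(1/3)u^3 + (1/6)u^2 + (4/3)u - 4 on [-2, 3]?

-220/81

R'(u) = -u^2 + (1/3)u + 4/3, which vanishes at u = -1 and u = 4/3.
Candidates: R(-2) = -10/3; R(-1) = -29/6; R(4/3) = -220/81; R(3) = -15/2.
The maximum over the interval is -220/81, attained at u = 4/3.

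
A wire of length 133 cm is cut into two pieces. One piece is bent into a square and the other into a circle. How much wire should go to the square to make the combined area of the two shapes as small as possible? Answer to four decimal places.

Let x be the length used for the square. Square side x/4; circle radius (133−x)/(2π).
A(x) = (x/4)² + π·((133−x)/(2π))² = x²/16 + (133−x)²/(4π) for 0 ≤ x ≤ 133. A'(x) = x/8 − (133−x)/(2π) = 0 gives x = 4·133/(π+4) ≈ 74.4932.
A'' = 1/8 + 1/(2π) > 0, so this gives the minimum combined area; x ≈ 74.4932 cm to the square.

74.4932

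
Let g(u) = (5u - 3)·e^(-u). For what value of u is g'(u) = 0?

8/5

Differentiating with the product rule gives g'(u) = (-5u + 8)·e^(-u). Since e^(-u) > 0, the only critical point is u = 8/5.
g''(8/5) has the same sign as -5 < 0, so this is a local maximum.
g(8/5) = (5)·e^(-8/5) ≈ 1.0095.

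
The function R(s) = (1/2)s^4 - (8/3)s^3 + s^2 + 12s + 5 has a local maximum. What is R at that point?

59/3

Critical points: R'(s) = 2s^3 - 8s^2 + 2s + 12 vanishes at s = -1, 2, 3.
Since R''(s) = 6s^2 - 16s + 2, we get R''(-1) = 24 > 0 ⇒ local minimum; R''(2) = -6 < 0 ⇒ local maximum; R''(3) = 8 > 0 ⇒ local minimum.
Thus R has its local maximum at s = 2, with value 59/3.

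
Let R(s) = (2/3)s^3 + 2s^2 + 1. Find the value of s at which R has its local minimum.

0

R'(s) = 2s^2 + 4s. Setting R'(s) = 0 gives s ∈ {-2, 0}.
Since R''(s) = 4s + 4, we get R''(-2) = -4 < 0 ⇒ local maximum; R''(0) = 4 > 0 ⇒ local minimum.
The local minimum is R(0) = 1.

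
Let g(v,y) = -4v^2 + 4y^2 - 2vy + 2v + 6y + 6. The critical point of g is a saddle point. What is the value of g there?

76/17

∂g/∂v = -8v - 2y + 2 = 0 and ∂g/∂y = -2v + 8y + 6 = 0, so (v, y) = (7/17, -11/17).
The Hessian has g_{vv} = -8, g_{yy} = 8, g_{vy} = -2, giving D = -68 < 0, so the point is a saddle point.
g(7/17, -11/17) = 76/17.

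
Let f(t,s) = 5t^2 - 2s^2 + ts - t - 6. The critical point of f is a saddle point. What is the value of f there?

∂f/∂t = 10t + s - 1 = 0 and ∂f/∂s = t - 4s = 0, so (t, s) = (4/41, 1/41).
The Hessian has f_{tt} = 10, f_{ss} = -4, f_{ts} = 1, giving D = -41 < 0, so the point is a saddle point.
f(4/41, 1/41) = -248/41.

-248/41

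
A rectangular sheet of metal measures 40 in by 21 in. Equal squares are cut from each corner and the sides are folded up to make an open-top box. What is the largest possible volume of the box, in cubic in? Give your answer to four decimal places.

With cut size x, the volume is V(x) = x(40 − 2x)(21 − 2x) for 0 < x < 10.5.
V'(x) = 12x^2 − 244x + 840. Setting V'(x) = 0 gives x ≈ 4.3908 (the root in (0, 10.5)).
V''(x) = 24x − 244 is negative there, so this is the maximum; V ≈ 1674.8219.

1674.8219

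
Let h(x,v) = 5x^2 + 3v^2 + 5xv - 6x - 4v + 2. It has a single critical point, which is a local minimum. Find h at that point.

2/35

∂h/∂x = 10x + 5v - 6 = 0 and ∂h/∂v = 5x + 6v - 4 = 0, so (x, v) = (16/35, 2/7).
The Hessian has h_{xx} = 10, h_{vv} = 6, h_{xv} = 5, giving D = 35 > 0 with h_{xx} > 0, so the point is a local minimum.
h(16/35, 2/7) = 2/35.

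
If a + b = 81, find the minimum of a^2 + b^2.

With a + b = 81, a^2 + b^2 = a^2 + (81 − a)^2.
The derivative 2a − 2(81 − a) = 4a − 162 vanishes at a = 81/2; second derivative 4 > 0, a minimum.
The minimum is 2·(81/2)^2 = 6561/2.

6561/2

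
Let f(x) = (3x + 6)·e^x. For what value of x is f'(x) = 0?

-3

By the product rule, f'(x) = (3x + 9)·e^x. Since e^x > 0, the only critical point is x = -3.
f''(-3) has the same sign as 3 > 0, so this is a local minimum.
f(-3) = (-3)·e^(-3) ≈ -0.1494.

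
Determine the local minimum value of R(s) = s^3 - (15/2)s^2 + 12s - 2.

-10

Critical points: R'(s) = 3s^2 - 15s + 12 vanishes at s = 1, 4.
R''(s) = 6s - 15. R''(1) = -9 < 0 ⇒ local maximum; R''(4) = 9 > 0 ⇒ local minimum.
So the local minimum value is R(4) = -10.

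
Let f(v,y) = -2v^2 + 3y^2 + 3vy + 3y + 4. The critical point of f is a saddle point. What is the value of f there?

38/11

∂f/∂v = -4v + 3y = 0 and ∂f/∂y = 3v + 6y + 3 = 0, so (v, y) = (-3/11, -4/11).
The Hessian has f_{vv} = -4, f_{yy} = 6, f_{vy} = 3, giving D = -33 < 0, so the point is a saddle point.
f(-3/11, -4/11) = 38/11.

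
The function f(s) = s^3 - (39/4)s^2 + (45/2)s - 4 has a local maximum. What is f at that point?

f'(s) = 3s^2 - (39/2)s + 45/2 = 0 at s = 3/2, 5.
Since f''(s) = 6s - 39/2, we get f''(3/2) = -21/2 < 0 ⇒ local maximum; f''(5) = 21/2 > 0 ⇒ local minimum.
Thus f has its local maximum at s = 3/2, with value 179/16.

179/16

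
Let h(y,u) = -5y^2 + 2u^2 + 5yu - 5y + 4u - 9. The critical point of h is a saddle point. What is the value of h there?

-103/13

∂h/∂y = -10y + 5u - 5 = 0 and ∂h/∂u = 5y + 4u + 4 = 0, so (y, u) = (-8/13, -3/13).
The Hessian has h_{yy} = -10, h_{uu} = 4, h_{yu} = 5, giving D = -65 < 0, so the point is a saddle point.
h(-8/13, -3/13) = -103/13.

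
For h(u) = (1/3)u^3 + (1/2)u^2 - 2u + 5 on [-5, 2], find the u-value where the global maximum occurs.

-2

The derivative is u^2 + u - 2, which vanishes at u = -2 and u = 1.
Evaluating at the critical points and endpoints: h(-5) = -85/6,  h(-2) = 25/3,  h(1) = 23/6,  h(2) = 17/3.
So the maximum is h(-2) = 25/3.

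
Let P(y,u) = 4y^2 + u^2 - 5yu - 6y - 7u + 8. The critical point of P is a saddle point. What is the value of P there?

∂P/∂y = 8y - 5u - 6 = 0 and ∂P/∂u = -5y + 2u - 7 = 0, so (y, u) = (-47/9, -86/9).
The Hessian has P_{yy} = 8, P_{uu} = 2, P_{yu} = -5, giving D = -9 < 0, so the point is a saddle point.
P(-47/9, -86/9) = 514/9.

514/9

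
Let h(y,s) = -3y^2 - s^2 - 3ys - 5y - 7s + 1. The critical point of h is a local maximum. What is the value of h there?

∂h/∂y = -6y - 3s - 5 = 0 and ∂h/∂s = -3y - 2s - 7 = 0, so (y, s) = (11/3, -9).
The Hessian has h_{yy} = -6, h_{ss} = -2, h_{ys} = -3, giving D = 3 > 0 with h_{yy} < 0, so the point is a local maximum.
h(11/3, -9) = 70/3.

70/3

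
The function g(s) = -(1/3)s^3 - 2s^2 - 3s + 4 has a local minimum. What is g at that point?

g'(s) = -s^2 - 4s - 3 = 0 at s = -3, -1.
Since g''(s) = -2s - 4, we get g''(-3) = 2 > 0 ⇒ local minimum; g''(-1) = -2 < 0 ⇒ local maximum.
So the local minimum value is g(-3) = 4.

4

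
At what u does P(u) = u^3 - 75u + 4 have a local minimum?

P'(u) = 3u^2 - 75 = 0 at u = -5, 5.
P''(u) = 6u. P''(-5) = -30 < 0 ⇒ local maximum; P''(5) = 30 > 0 ⇒ local minimum.
Thus P has its local minimum at u = 5, with value -246.

5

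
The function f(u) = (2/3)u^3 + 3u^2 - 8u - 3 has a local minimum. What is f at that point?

-22/3

Critical points: f'(u) = 2u^2 + 6u - 8 vanishes at u = -4, 1.
f''(u) = 4u + 6. f''(-4) = -10 < 0 ⇒ local maximum; f''(1) = 10 > 0 ⇒ local minimum.
So the local minimum value is f(1) = -22/3.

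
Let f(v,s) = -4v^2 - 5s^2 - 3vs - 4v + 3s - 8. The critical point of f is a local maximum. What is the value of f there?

∂f/∂v = -8v - 3s - 4 = 0 and ∂f/∂s = -3v - 10s + 3 = 0, so (v, s) = (-49/71, 36/71).
The Hessian has f_{vv} = -8, f_{ss} = -10, f_{vs} = -3, giving D = 71 > 0 with f_{vv} < 0, so the point is a local maximum.
f(-49/71, 36/71) = -416/71.

-416/71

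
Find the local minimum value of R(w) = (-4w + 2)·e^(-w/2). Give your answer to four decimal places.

By the product rule, R'(w) = (2w - 5)·e^(-w/2). Since e^(-w/2) > 0, the only critical point is w = 5/2.
R''(5/2) has the same sign as 2 > 0, so this is a local minimum.
R(5/2) = (-8)·e^(-5/4) ≈ -2.2920.

-2.2920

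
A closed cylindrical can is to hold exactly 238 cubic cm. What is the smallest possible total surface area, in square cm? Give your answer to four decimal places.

With radius r and height h, πr²h = 238 so h = 238/(πr²), and S(r) = 2πr² + 2πrh = 2πr² + 2·238/r.
S'(r) = 4πr − 2·238/r² = 0 ⇒ r³ = 238/(2π), so r ≈ 3.3584 and h = 2r ≈ 6.7168.
S''(r) = 4π + 4·238/r³ > 0, so this is the minimum; S ≈ 212.6013.

212.6013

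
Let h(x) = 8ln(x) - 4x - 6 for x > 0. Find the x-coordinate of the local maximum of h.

2

h'(x) = 8/x − 4 = 0 gives x = 2.
h''(x) = -8/x², which is negative for x > 0, so this is a local maximum.
h(2) = 8·ln(2) - 8 - 6 ≈ -8.4548.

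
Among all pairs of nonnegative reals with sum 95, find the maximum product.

9025/4

With x + y = 95, the product is P(x) = x(95 − x).
P'(x) = 95 − 2x = 0 gives x = 95/2; P'' = −2 < 0, so this is the maximum.
P = 95/2·95/2 = 9025/4.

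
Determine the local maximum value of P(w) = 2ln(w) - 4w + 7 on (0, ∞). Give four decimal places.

P'(w) = 2/w − 4 = 0 gives w = 1/2.
P''(w) = -2/w², which is negative for w > 0, so this is a local maximum.
P(1/2) = 2·ln(1/2) - 2 + 7 ≈ 3.6137.

3.6137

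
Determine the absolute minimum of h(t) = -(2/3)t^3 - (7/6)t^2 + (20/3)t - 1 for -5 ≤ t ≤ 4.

-107/3

The derivative is -2t^2 - (7/3)t + 20/3, which vanishes at t = -5/2 and t = 4/3.
Compare values at every candidate in [-5, 4]: h(-5) = 119/6, h(-5/2) = -349/24, h(4/3) = 343/81, h(4) = -107/3.
So the minimum is h(4) = -107/3.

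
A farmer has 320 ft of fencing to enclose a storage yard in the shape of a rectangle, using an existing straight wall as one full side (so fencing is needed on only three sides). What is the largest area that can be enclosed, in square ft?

Let the sides perpendicular to the wall have length x and the parallel side y, so 2x + y = 320 and the area is A = xy = x(320 − 2x).
A'(x) = 320 − 4x = 0 gives x = 80, and A''(x) = −4 < 0 confirms a maximum.
Then y = 320 − 2·80 = 160 and A = 12800.

12800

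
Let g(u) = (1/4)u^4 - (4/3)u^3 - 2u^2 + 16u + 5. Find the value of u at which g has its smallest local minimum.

g'(u) = u^3 - 4u^2 - 4u + 16. Setting g'(u) = 0 gives u ∈ {-2, 2, 4}.
g''(u) = 3u^2 - 8u - 4. g''(-2) = 24 > 0 ⇒ local minimum; g''(2) = -8 < 0 ⇒ local maximum; g''(4) = 12 > 0 ⇒ local minimum.
Thus g has its smallest local minimum at u = -2, with value -61/3.

-2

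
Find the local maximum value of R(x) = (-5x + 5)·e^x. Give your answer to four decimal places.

5.0000

Differentiating with the product rule gives R'(x) = (-5x)·e^x. Since e^x > 0, the only critical point is x = 0.
R''(0) has the same sign as -5 < 0, so this is a local maximum.
R(0) = (5)·e^(0) ≈ 5.0000.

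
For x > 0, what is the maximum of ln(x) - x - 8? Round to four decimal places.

-9.0000

P'(x) = 1/x − 1 = 0 gives x = 1.
P''(x) = -1/x², which is negative for x > 0, so this is a local maximum.
P(1) = 1·ln(1) - 1 - 8 ≈ -9.0000.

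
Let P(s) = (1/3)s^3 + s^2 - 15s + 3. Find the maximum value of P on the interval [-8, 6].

The derivative is s^2 + 2s - 15, which vanishes at s = -5 and s = 3.
Compare values at every candidate in [-8, 6]: P(-8) = 49/3; P(-5) = 184/3; P(3) = -24; P(6) = 21.
So the maximum is P(-5) = 184/3.

184/3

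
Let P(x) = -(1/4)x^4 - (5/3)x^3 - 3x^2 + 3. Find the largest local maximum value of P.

3

P'(x) = -x^3 - 5x^2 - 6x. Setting P'(x) = 0 gives x ∈ {-3, -2, 0}.
Second-derivative test with P''(x) = -3x^2 - 10x - 6: P''(-3) = -3 < 0 ⇒ local maximum; P''(-2) = 2 > 0 ⇒ local minimum; P''(0) = -6 < 0 ⇒ local maximum.
Thus P has its largest local maximum at x = 0, with value 3.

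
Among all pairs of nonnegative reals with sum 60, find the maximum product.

With x + y = 60, the product is P(x) = x(60 − x).
P'(x) = 60 − 2x = 0 gives x = 30; P'' = −2 < 0, so this is the maximum.
P = 30·30 = 900.

900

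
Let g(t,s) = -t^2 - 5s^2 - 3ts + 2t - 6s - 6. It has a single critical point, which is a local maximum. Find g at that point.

∂g/∂t = -2t - 3s + 2 = 0 and ∂g/∂s = -3t - 10s - 6 = 0, so (t, s) = (38/11, -18/11).
The Hessian has g_{tt} = -2, g_{ss} = -10, g_{ts} = -3, giving D = 11 > 0 with g_{tt} < 0, so the point is a local maximum.
g(38/11, -18/11) = 26/11.

26/11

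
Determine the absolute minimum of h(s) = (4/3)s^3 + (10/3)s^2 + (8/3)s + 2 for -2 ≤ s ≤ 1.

The derivative is 4s^2 + (20/3)s + 8/3, which vanishes at s = -1 and s = -2/3.
Candidates: h(-2) = -2/3; h(-1) = 4/3; h(-2/3) = 106/81; h(1) = 28/3.
Hence the absolute minimum is -2/3 at s = -2.

-2/3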